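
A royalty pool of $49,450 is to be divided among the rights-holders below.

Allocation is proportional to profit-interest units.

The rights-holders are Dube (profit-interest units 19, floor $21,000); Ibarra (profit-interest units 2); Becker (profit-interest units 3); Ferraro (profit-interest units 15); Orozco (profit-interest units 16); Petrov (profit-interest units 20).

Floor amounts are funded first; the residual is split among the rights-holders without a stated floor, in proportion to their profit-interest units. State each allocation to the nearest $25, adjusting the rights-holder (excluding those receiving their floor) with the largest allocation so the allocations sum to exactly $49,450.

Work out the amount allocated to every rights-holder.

Minimums first: Dube $21,000. Residual $28,450.
Residual split over remaining profit-interest units 56: Ibarra 1,016.07 → $1,025; Becker 1,524.11 → $1,525; Ferraro 7,620.54 → $7,625; Orozco 8,128.57 → $8,125; Petrov 10,160.71 → $10,150.

Dube: $21,000; Ibarra: $1,025; Becker: $1,525; Ferraro: $7,625; Orozco: $8,125; Petrov: $10,150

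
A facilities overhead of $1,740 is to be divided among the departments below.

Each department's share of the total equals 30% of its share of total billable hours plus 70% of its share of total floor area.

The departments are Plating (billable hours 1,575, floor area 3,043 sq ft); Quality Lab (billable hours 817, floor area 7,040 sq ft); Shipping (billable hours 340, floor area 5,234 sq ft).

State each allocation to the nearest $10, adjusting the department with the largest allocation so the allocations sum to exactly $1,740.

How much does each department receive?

Plating: $540; Quality Lab: $720; Shipping: $480

Billable hours total 2,732; floor area total 15,317.
Composite weights (30% billable hours + 70% floor area): Plating 0.3120; Quality Lab 0.4114; Shipping 0.2765.
Proportional shares: Plating 542.91; Quality Lab 715.92; Shipping 481.17.
After rounding ($10): Plating $540; Quality Lab $720; Shipping $480. Sum = $1,740.
No rounding difference to absorb.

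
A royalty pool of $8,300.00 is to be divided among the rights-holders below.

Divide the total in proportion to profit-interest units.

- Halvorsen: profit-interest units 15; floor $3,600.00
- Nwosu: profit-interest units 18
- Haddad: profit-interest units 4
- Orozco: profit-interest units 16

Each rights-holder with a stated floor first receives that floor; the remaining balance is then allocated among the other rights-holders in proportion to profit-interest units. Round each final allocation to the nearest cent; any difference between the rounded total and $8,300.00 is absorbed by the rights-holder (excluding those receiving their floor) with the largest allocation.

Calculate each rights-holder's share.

Guaranteed amounts: Halvorsen $3,600.00. Remaining pool $4,700.00.
Remaining pool split over remaining profit-interest units 38: Nwosu 2,226.3158 → $2,226.32; Haddad 494.7368 → $494.74; Orozco 1,978.9474 → $1,978.95.
Rounding difference −$0.01 applied to Nwosu → $2,226.31.

Halvorsen: $3,600.00; Nwosu: $2,226.31; Haddad: $494.74; Orozco: $1,978.95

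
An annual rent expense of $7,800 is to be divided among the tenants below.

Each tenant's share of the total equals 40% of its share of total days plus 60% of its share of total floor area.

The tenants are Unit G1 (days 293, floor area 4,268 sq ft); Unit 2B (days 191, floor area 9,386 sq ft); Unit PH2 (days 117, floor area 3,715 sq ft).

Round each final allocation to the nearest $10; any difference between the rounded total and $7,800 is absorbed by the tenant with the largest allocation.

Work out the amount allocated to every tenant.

Unit G1: $2,670 · Unit 2B: $3,520 · Unit PH2: $1,610

Totals — days 601, floor area 17,369.
Combined weights (40% days + 60% floor area): Unit G1 0.3424; Unit 2B 0.4514; Unit PH2 0.2062.
Unrounded shares: Unit G1 2,671.06; Unit 2B 3,520.56; Unit PH2 1,608.38.
At nearest $10: Unit G1 $2,670; Unit 2B $3,520; Unit PH2 $1,610. Sum = $7,800.
Sum already equals the total — no adjustment.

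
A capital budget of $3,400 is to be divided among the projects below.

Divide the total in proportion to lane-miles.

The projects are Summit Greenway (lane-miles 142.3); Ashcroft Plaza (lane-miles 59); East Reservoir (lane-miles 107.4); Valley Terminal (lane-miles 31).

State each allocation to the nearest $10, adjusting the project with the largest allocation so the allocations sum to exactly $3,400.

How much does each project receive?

Summit Greenway: $1,430 | Ashcroft Plaza: $590 | East Reservoir: $1,070 | Valley Terminal: $310

Total lane-miles = 339.7.
Proportional shares: Summit Greenway 142.3/339.7 × $3,400 = 1,424.26; Ashcroft Plaza 59/339.7 × $3,400 = 590.52; East Reservoir 107.4/339.7 × $3,400 = 1,074.95; Valley Terminal 31/339.7 × $3,400 = 310.27.
Rounded to nearest $10: Summit Greenway $1,420; Ashcroft Plaza $590; East Reservoir $1,070; Valley Terminal $310. Sum = $3,390.
Difference $3,400 − $3,390 = +$10 applied to largest allocation (Summit Greenway): Summit Greenway becomes $1,430.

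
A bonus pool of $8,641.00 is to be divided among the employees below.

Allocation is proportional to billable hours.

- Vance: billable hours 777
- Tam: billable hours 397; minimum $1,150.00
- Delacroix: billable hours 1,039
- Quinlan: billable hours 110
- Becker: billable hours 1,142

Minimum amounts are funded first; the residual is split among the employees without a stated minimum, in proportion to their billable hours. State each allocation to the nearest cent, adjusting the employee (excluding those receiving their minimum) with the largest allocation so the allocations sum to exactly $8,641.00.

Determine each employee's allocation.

Minimums first: Tam $1,150.00. Remaining pool $7,491.00.
Remaining pool split over remaining billable hours 3,068: Vance 1,897.1666 → $1,897.17; Delacroix 2,536.8804 → $2,536.88; Quinlan 268.5821 → $268.58; Becker 2,788.3709 → $2,788.37.

Vance: $1,897.17 · Tam: $1,150.00 · Delacroix: $2,536.88 · Quinlan: $268.58 · Becker: $2,788.37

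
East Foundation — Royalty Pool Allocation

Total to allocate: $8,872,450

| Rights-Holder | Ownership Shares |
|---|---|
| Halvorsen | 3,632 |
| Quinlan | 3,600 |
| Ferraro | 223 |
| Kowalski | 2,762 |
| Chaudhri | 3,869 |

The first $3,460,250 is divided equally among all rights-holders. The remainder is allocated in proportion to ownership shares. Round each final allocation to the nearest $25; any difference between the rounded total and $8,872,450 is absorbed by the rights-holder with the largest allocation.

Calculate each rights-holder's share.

$3,460,250 shared equally gives $692,050 per rights-holder.
Remainder $5,412,200 by ownership shares (total 14,086): Halvorsen 1,395,506.91 → $1,395,500; Quinlan 1,383,211.70 → $1,383,200; Ferraro 85,682.28 → $85,675; Kowalski 1,061,230.75 → $1,061,225; Chaudhri 1,486,568.35 → $1,486,575.
Rounding difference +$25 on remainder applied to Chaudhri.
Totals: Halvorsen $692,050 + $1,395,500 = $2,087,550; Quinlan $692,050 + $1,383,200 = $2,075,250; Ferraro $692,050 + $85,675 = $777,725; Kowalski $692,050 + $1,061,225 = $1,753,275; Chaudhri $692,050 + $1,486,600 = $2,178,650.

Halvorsen: $2,087,550 | Quinlan: $2,075,250 | Ferraro: $777,725 | Kowalski: $1,753,275 | Chaudhri: $2,178,650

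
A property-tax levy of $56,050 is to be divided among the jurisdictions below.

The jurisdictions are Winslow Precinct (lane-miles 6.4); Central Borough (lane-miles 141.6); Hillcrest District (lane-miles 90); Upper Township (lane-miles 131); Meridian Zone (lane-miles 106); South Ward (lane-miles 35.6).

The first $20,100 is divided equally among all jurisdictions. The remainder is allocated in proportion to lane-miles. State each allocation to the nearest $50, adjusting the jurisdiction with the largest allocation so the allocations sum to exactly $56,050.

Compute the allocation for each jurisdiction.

$20,100 shared equally gives $3,350 per jurisdiction.
Remainder $35,950 by lane-miles (total 510.6): Winslow Precinct 450.61 → $450; Central Borough 9,969.68 → $9,950; Hillcrest District 6,336.66 → $6,350; Upper Township 9,223.36 → $9,200; Meridian Zone 7,463.18 → $7,450; South Ward 2,506.50 → $2,500.
Rounding difference +$50 on remainder applied to Central Borough.
Totals: Winslow Precinct $3,350 + $450 = $3,800; Central Borough $3,350 + $10,000 = $13,350; Hillcrest District $3,350 + $6,350 = $9,700; Upper Township $3,350 + $9,200 = $12,550; Meridian Zone $3,350 + $7,450 = $10,800; South Ward $3,350 + $2,500 = $5,850.

Winslow Precinct: $3,800 · Central Borough: $13,350 · Hillcrest District: $9,700 · Upper Township: $12,550 · Meridian Zone: $10,800 · South Ward: $5,850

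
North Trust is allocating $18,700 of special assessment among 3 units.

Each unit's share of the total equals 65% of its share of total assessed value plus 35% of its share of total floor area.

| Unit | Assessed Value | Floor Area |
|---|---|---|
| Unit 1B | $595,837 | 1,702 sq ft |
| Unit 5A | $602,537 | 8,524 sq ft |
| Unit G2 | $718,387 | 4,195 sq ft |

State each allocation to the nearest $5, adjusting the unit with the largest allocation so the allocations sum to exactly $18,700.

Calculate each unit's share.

Assessed value total 1,916,761; floor area total 14,421.
Composite weights (65% assessed value + 35% floor area): Unit 1B 0.2434; Unit 5A 0.4112; Unit G2 0.3454.
Proportional shares: Unit 1B 4,550.91; Unit 5A 7,689.58; Unit G2 6,459.51.
After rounding ($5): Unit 1B $4,550; Unit 5A $7,690; Unit G2 $6,460. Sum = $18,700.
Sum already equals the total — no adjustment.

Unit 1B: $4,550 · Unit 5A: $7,690 · Unit G2: $6,460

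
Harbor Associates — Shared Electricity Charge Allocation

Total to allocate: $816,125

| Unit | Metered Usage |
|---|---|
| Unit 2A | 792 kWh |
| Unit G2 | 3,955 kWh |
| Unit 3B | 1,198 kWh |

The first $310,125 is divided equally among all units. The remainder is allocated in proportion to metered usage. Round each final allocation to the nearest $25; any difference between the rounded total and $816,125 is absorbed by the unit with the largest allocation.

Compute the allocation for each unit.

Unit 2A: $170,775; Unit G2: $440,000; Unit 3B: $205,350

Equal tier: $310,125 ÷ 3 = $103,375 apiece.
Remainder $506,000 by metered usage (total 5,945): Unit 2A 67,409.92 → $67,400; Unit G2 336,624.05 → $336,625; Unit 3B 101,966.02 → $101,975.
Totals: Unit 2A $103,375 + $67,400 = $170,775; Unit G2 $103,375 + $336,625 = $440,000; Unit 3B $103,375 + $101,975 = $205,350.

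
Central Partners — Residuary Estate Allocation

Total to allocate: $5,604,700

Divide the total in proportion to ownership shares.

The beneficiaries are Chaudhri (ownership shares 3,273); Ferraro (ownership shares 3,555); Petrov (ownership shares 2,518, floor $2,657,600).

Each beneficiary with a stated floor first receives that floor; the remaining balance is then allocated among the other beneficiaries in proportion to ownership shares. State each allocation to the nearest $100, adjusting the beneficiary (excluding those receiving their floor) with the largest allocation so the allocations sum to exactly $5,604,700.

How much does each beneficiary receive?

Chaudhri: $1,412,700; Ferraro: $1,534,400; Petrov: $2,657,600

Fund the minimums — Petrov $2,657,600. Residual $2,947,100.
Residual split over remaining ownership shares 6,828: Chaudhri 1,412,691.61 → $1,412,700; Ferraro 1,534,408.39 → $1,534,400.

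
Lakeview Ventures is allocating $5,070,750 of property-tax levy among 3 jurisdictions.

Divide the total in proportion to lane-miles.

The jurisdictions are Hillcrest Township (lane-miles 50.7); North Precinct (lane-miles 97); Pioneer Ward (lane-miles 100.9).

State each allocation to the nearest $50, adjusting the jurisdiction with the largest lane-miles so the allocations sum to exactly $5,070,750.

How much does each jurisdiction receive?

Hillcrest Township: $1,034,150 · North Precinct: $1,978,550 · Pioneer Ward: $2,058,050

Total lane-miles = 50.7 + 97 + 100.9 = 248.6.
Raw shares: Hillcrest Township 1,034,139.28; North Precinct 1,978,530.77; Pioneer Ward 2,058,079.95.
Rounded to nearest $50: Hillcrest Township $1,034,150; North Precinct $1,978,550; Pioneer Ward $2,058,100. Sum = $5,070,800.
Difference $5,070,750 − $5,070,800 = −$50 applied to largest lane-miles (Pioneer Ward): Pioneer Ward becomes $2,058,050.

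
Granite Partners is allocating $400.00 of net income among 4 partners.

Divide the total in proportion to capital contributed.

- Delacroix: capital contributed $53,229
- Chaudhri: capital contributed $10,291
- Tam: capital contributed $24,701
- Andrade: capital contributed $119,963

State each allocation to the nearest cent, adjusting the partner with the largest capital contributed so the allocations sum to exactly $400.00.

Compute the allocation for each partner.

Total capital contributed = 53,229 + 10,291 + 24,701 + 119,963 = 208,184.
Proportional shares: Delacroix 102.2730; Chaudhri 19.7729; Tam 47.4599; Andrade 230.4942.
At nearest cent: Delacroix $102.27; Chaudhri $19.77; Tam $47.46; Andrade $230.49. Sum = $399.99.
Difference $400.00 − $399.99 = +$0.01 applied to largest capital contributed (Andrade): Andrade becomes $230.50.

Delacroix: $102.27 · Chaudhri: $19.77 · Tam: $47.46 · Andrade: $230.50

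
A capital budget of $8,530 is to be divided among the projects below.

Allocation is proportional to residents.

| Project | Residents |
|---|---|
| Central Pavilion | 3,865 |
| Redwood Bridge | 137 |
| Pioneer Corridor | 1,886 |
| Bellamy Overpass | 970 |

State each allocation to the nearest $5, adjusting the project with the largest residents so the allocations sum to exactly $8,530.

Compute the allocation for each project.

Central Pavilion: $4,810; Redwood Bridge: $170; Pioneer Corridor: $2,345; Bellamy Overpass: $1,205

Residents total: 6,858.
Proportional shares: Central Pavilion 3,865/6,858 × $8,530 = 4,807.30; Redwood Bridge 137/6,858 × $8,530 = 170.40; Pioneer Corridor 1,886/6,858 × $8,530 = 2,345.81; Bellamy Overpass 970/6,858 × $8,530 = 1,206.49.
At nearest $5: Central Pavilion $4,805; Redwood Bridge $170; Pioneer Corridor $2,345; Bellamy Overpass $1,205. Sum = $8,525.
Difference $8,530 − $8,525 = +$5 applied to largest residents (Central Pavilion): Central Pavilion becomes $4,810.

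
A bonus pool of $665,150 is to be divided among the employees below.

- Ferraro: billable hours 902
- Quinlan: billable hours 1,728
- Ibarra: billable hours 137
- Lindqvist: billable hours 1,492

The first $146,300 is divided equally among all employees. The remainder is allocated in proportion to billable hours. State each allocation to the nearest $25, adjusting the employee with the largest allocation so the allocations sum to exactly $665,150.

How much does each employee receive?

Ferraro: $146,450 | Quinlan: $247,100 | Ibarra: $53,275 | Lindqvist: $218,325

Equal tier: $146,300 ÷ 4 = $36,575 apiece.
Remainder $518,850 by billable hours (total 4,259): Ferraro 109,885.58 → $109,875; Quinlan 210,512.51 → $210,525; Ibarra 16,689.94 → $16,700; Lindqvist 181,761.96 → $181,750.
Totals: Ferraro $36,575 + $109,875 = $146,450; Quinlan $36,575 + $210,525 = $247,100; Ibarra $36,575 + $16,700 = $53,275; Lindqvist $36,575 + $181,750 = $218,325.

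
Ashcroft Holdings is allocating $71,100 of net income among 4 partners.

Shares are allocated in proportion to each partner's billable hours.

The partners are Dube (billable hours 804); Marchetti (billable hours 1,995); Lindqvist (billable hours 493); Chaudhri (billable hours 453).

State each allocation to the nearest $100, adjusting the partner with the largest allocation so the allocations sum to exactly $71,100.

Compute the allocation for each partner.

Billable hours total: 3,745.
Proportional shares: Dube 804/3,745 × $71,100 = 15,264.19; Marchetti 1,995/3,745 × $71,100 = 37,875.70; Lindqvist 493/3,745 × $71,100 = 9,359.76; Chaudhri 453/3,745 × $71,100 = 8,600.35.
After rounding ($100): Dube $15,300; Marchetti $37,900; Lindqvist $9,400; Chaudhri $8,600. Sum = $71,200.
Difference $71,100 − $71,200 = −$100 applied to largest allocation (Marchetti): Marchetti becomes $37,800.

Dube: $15,300; Marchetti: $37,800; Lindqvist: $9,400; Chaudhri: $8,600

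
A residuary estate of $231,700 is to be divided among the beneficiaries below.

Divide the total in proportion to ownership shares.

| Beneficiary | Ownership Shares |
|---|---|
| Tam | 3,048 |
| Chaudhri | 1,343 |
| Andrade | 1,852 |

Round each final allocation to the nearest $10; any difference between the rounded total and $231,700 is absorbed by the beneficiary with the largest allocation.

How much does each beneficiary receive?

Tam: $113,130 · Chaudhri: $49,840 · Andrade: $68,730

Sum of ownership shares: 6,243.
Pro-rata amounts: Tam 3,048/6,243 × $231,700 = 113,122.15; Chaudhri 1,343/6,243 × $231,700 = 49,843.52; Andrade 1,852/6,243 × $231,700 = 68,734.33.
At nearest $10: Tam $113,120; Chaudhri $49,840; Andrade $68,730. Sum = $231,690.
Difference $231,700 − $231,690 = +$10 applied to largest allocation (Tam): Tam becomes $113,130.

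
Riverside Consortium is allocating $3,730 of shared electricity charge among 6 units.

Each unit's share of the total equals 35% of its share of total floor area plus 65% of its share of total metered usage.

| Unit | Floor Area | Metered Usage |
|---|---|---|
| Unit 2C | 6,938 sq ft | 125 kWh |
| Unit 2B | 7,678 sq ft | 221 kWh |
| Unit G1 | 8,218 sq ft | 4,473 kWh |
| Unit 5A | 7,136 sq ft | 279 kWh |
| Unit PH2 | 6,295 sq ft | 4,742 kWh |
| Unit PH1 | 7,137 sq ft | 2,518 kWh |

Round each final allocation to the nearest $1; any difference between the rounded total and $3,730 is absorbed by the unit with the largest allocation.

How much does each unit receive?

Totals — floor area 43,402, metered usage 12,358.
Blended shares (35% floor area + 65% metered usage): Unit 2C 0.0625; Unit 2B 0.0735; Unit G1 0.3015; Unit 5A 0.0722; Unit PH2 0.3002; Unit PH1 0.1900.
Raw shares: Unit 2C 233.21; Unit 2B 274.31; Unit G1 1,124.74; Unit 5A 269.38; Unit PH2 1,119.68; Unit PH1 708.68.
Rounded to nearest $1: Unit 2C $233; Unit 2B $274; Unit G1 $1,125; Unit 5A $269; Unit PH2 $1,120; Unit PH1 $709. Sum = $3,730.
Sum already equals the total — no adjustment.

Unit 2C: $233 | Unit 2B: $274 | Unit G1: $1,125 | Unit 5A: $269 | Unit PH2: $1,120 | Unit PH1: $709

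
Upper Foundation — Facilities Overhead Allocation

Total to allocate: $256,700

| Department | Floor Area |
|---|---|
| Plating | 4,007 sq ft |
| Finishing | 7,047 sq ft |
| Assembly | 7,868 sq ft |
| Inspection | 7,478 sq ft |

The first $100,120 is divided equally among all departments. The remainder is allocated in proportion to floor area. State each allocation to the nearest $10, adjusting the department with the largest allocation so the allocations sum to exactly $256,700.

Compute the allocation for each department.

Plating: $48,800 | Finishing: $66,830 | Assembly: $71,690 | Inspection: $69,380

$100,120 shared equally gives $25,030 per department.
Remainder $156,580 by floor area (total 26,400): Plating 23,765.76 → $23,770; Finishing 41,796.18 → $41,800; Assembly 46,665.58 → $46,670; Inspection 44,352.47 → $44,350.
Rounding difference −$10 on remainder applied to Assembly.
Totals: Plating $25,030 + $23,770 = $48,800; Finishing $25,030 + $41,800 = $66,830; Assembly $25,030 + $46,660 = $71,690; Inspection $25,030 + $44,350 = $69,380.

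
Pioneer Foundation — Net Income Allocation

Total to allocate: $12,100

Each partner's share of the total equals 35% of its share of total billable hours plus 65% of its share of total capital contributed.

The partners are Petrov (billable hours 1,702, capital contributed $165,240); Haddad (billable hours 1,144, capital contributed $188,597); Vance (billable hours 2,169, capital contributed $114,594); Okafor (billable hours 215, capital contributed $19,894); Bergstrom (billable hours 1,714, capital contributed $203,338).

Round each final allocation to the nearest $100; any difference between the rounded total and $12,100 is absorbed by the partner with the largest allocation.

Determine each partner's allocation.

Petrov: $2,900 | Haddad: $2,800 | Vance: $2,600 | Okafor: $400 | Bergstrom: $3,400

Billable hours total 6,944; capital contributed total 691,663.
Composite weights (35% billable hours + 65% capital contributed): Petrov 0.2411; Haddad 0.2349; Vance 0.2170; Okafor 0.0295; Bergstrom 0.2775.
Unrounded shares: Petrov 2,916.98; Haddad 2,842.27; Vance 2,625.89; Okafor 357.34; Bergstrom 3,357.52.
Rounded to nearest $100: Petrov $2,900; Haddad $2,800; Vance $2,600; Okafor $400; Bergstrom $3,400. Sum = $12,100.
Sum already equals the total — no adjustment.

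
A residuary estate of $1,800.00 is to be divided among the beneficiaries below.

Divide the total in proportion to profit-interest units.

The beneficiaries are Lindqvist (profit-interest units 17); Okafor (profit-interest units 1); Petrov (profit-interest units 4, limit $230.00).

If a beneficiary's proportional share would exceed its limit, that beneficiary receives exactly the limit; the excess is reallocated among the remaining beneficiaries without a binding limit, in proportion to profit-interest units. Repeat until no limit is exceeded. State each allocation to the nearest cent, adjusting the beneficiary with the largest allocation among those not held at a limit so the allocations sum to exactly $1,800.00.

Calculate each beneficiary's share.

Combined profit-interest units = 22.
Unconstrained shares: Lindqvist 1,390.9091; Okafor 81.8182; Petrov 327.2727.
Capped: Petrov ($230.00); remaining pool $1,570.00 reallocated over remaining profit-interest units 18.
Redistributed shares: Lindqvist 1,482.7778 → $1,482.78; Okafor 87.2222 → $87.22.

Lindqvist: $1,482.78 · Okafor: $87.22 · Petrov: $230.00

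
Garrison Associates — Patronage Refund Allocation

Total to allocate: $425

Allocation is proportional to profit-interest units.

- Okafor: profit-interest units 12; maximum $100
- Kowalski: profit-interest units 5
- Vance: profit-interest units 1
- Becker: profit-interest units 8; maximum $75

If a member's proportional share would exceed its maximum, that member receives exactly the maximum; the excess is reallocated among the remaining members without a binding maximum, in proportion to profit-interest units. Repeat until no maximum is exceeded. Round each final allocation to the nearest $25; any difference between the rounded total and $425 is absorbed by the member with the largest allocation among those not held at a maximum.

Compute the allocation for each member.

Combined profit-interest units = 26.
Proportional shares (ignoring caps): Okafor 196.15; Kowalski 81.73; Vance 16.35; Becker 130.77.
Cap binds for Okafor ($100), Becker ($75); balance $250 reallocated over remaining profit-interest units 6.
Remaining shares: Kowalski 208.33 → $200; Vance 41.67 → $50.

Okafor: $100 · Kowalski: $200 · Vance: $50 · Becker: $75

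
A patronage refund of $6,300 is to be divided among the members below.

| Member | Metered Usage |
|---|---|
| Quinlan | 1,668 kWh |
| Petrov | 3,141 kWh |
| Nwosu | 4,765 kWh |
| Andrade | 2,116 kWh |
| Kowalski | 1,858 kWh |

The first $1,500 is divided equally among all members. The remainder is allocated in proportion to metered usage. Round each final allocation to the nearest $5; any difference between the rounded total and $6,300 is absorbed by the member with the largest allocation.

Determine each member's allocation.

$1,500 shared equally gives $300 per member.
Remainder $4,800 by metered usage (total 13,548): Quinlan 590.97 → $590; Petrov 1,112.84 → $1,115; Nwosu 1,688.22 → $1,690; Andrade 749.69 → $750; Kowalski 658.28 → $660.
Rounding difference −$5 on remainder applied to Nwosu.
Totals: Quinlan $300 + $590 = $890; Petrov $300 + $1,115 = $1,415; Nwosu $300 + $1,685 = $1,985; Andrade $300 + $750 = $1,050; Kowalski $300 + $660 = $960.

Quinlan: $890 | Petrov: $1,415 | Nwosu: $1,985 | Andrade: $1,050 | Kowalski: $960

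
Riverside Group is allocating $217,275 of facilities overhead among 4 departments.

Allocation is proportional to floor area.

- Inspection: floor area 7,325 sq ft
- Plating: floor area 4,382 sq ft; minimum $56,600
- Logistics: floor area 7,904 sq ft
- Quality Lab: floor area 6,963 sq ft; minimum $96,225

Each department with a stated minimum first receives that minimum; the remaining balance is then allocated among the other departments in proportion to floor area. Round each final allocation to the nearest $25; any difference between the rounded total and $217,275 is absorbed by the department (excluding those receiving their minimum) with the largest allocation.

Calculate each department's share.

Inspection: $31,000; Plating: $56,600; Logistics: $33,450; Quality Lab: $96,225

Minimums first: Plating $56,600; Quality Lab $96,225. Remaining pool $64,450.
Remaining pool split over remaining floor area 15,229: Inspection 30,999.82 → $31,000; Logistics 33,450.18 → $33,450.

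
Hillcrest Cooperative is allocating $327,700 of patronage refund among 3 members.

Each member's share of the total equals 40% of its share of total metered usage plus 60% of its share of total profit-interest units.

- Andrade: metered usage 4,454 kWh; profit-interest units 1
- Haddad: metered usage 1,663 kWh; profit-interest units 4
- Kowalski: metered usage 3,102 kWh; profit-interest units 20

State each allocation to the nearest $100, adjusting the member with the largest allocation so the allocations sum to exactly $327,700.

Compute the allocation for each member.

Metered usage total 9,219; profit-interest units total 25.
Combined weights (40% metered usage + 60% profit-interest units): Andrade 0.2173; Haddad 0.1682; Kowalski 0.6146.
Proportional shares: Andrade 71,193.83; Haddad 55,104.50; Kowalski 201,401.67.
At nearest $100: Andrade $71,200; Haddad $55,100; Kowalski $201,400. Sum = $327,700.
No rounding difference to absorb.

Andrade: $71,200 · Haddad: $55,100 · Kowalski: $201,400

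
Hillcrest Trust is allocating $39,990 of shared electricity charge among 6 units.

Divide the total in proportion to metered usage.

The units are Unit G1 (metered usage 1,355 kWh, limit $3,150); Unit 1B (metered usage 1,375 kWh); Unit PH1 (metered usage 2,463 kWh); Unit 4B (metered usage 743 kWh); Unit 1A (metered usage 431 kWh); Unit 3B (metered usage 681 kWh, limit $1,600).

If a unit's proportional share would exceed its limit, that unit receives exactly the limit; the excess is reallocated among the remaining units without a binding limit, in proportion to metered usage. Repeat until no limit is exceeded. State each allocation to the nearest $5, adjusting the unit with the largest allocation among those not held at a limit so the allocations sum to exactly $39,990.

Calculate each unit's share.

Unit G1: $3,150 · Unit 1B: $9,670 · Unit PH1: $17,315 · Unit 4B: $5,225 · Unit 1A: $3,030 · Unit 3B: $1,600

Metered usage total: 7,048.
Pro-rata shares before constraints: Unit G1 7,688.20; Unit 1B 7,801.68; Unit PH1 13,974.94; Unit 4B 4,215.74; Unit 1A 2,445.47; Unit 3B 3,863.96.
Held at cap: Unit G1 ($3,150), Unit 3B ($1,600); balance $35,240 reallocated over remaining metered usage 5,012.
Remaining shares: Unit 1B 9,667.80 → $9,670; Unit PH1 17,317.66 → $17,320; Unit 4B 5,224.13 → $5,225; Unit 1A 3,030.42 → $3,030.
Rounding difference −$5 applied to Unit PH1 → $17,315.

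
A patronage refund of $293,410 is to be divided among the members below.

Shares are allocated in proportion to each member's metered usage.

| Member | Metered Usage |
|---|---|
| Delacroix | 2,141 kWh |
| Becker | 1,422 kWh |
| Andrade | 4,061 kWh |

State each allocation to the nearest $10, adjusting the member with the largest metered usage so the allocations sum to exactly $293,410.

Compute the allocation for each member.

Metered usage total: 7,624.
Unrounded shares: Delacroix 2,141/7,624 × $293,410 = 82,396.49; Becker 1,422/7,624 × $293,410 = 54,725.74; Andrade 4,061/7,624 × $293,410 = 156,287.78.
At nearest $10: Delacroix $82,400; Becker $54,730; Andrade $156,290. Sum = $293,420.
Difference $293,410 − $293,420 = −$10 applied to largest metered usage (Andrade): Andrade becomes $156,280.

Delacroix: $82,400 · Becker: $54,730 · Andrade: $156,280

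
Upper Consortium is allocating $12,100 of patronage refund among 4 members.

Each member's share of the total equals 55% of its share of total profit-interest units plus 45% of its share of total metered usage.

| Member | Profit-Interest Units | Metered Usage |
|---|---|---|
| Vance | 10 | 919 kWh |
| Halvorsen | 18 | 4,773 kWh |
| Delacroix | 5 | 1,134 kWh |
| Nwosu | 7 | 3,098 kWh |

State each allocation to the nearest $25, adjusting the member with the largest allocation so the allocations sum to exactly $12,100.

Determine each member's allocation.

Profit-interest units total 40; metered usage total 9,924.
Blended shares (55% profit-interest units + 45% metered usage): Vance 0.1792; Halvorsen 0.4639; Delacroix 0.1202; Nwosu 0.2367.
Raw shares: Vance 2,167.98; Halvorsen 5,613.55; Delacroix 1,454.07; Nwosu 2,864.40.
Rounded to nearest $25: Vance $2,175; Halvorsen $5,625; Delacroix $1,450; Nwosu $2,875. Sum = $12,125.
Difference $12,100 − $12,125 = −$25 applied to largest allocation (Halvorsen): Halvorsen becomes $5,600.

Vance: $2,175 · Halvorsen: $5,600 · Delacroix: $1,450 · Nwosu: $2,875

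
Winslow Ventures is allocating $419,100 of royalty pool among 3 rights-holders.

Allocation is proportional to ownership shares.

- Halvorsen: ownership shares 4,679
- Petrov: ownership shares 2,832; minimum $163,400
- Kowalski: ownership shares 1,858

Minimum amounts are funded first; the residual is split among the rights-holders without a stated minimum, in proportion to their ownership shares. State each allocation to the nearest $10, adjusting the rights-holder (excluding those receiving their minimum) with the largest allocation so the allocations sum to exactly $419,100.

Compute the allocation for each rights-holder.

Halvorsen: $183,020 | Petrov: $163,400 | Kowalski: $72,680

Guaranteed amounts: Petrov $163,400. Residual $255,700.
Residual split over remaining ownership shares 6,537: Halvorsen 183,022.84 → $183,020; Kowalski 72,677.16 → $72,680.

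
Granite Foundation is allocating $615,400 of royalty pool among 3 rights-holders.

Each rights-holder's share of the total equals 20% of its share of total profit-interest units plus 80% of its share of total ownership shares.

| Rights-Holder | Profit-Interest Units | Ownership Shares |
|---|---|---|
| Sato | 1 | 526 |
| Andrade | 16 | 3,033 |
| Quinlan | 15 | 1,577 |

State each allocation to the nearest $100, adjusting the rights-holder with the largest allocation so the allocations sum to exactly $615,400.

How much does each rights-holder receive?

Totals — profit-interest units 32, ownership shares 5,136.
Composite weights (20% profit-interest units + 80% ownership shares): Sato 0.0882; Andrade 0.5724; Quinlan 0.3394.
Pro-rata amounts: Sato 54,266.87; Andrade 352,273.36; Quinlan 208,859.76.
After rounding ($100): Sato $54,300; Andrade $352,300; Quinlan $208,900. Sum = $615,500.
Difference $615,400 − $615,500 = −$100 applied to largest allocation (Andrade): Andrade becomes $352,200.

Sato: $54,300; Andrade: $352,200; Quinlan: $208,900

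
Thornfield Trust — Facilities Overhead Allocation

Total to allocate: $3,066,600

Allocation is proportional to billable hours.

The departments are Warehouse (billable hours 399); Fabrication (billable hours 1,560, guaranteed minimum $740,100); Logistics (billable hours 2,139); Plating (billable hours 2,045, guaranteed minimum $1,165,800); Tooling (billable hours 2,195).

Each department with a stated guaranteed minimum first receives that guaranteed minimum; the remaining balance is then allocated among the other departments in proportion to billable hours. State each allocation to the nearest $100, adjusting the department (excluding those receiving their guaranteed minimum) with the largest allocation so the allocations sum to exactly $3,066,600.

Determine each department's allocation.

Minimums first: Fabrication $740,100; Plating $1,165,800. Residual $1,160,700.
Residual split over remaining billable hours 4,733: Warehouse 97,849.00 → $97,800; Logistics 524,558.91 → $524,600; Tooling 538,292.10 → $538,300.

Warehouse: $97,800; Fabrication: $740,100; Logistics: $524,600; Plating: $1,165,800; Tooling: $538,300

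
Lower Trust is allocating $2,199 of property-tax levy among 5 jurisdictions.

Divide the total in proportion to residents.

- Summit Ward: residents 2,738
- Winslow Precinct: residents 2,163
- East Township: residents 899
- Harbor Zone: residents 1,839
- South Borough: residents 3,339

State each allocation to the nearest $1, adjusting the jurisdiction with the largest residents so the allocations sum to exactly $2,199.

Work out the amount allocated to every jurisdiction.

Total residents = 2,738 + 2,163 + 899 + 1,839 + 3,339 = 10,978.
Pro-rata amounts: Summit Ward 548.45; Winslow Precinct 433.27; East Township 180.08; Harbor Zone 368.37; South Borough 668.83.
Rounded to nearest $1: Summit Ward $548; Winslow Precinct $433; East Township $180; Harbor Zone $368; South Borough $669. Sum = $2,198.
Difference $2,199 − $2,198 = +$1 applied to largest residents (South Borough): South Borough becomes $670.

Summit Ward: $548 · Winslow Precinct: $433 · East Township: $180 · Harbor Zone: $368 · South Borough: $670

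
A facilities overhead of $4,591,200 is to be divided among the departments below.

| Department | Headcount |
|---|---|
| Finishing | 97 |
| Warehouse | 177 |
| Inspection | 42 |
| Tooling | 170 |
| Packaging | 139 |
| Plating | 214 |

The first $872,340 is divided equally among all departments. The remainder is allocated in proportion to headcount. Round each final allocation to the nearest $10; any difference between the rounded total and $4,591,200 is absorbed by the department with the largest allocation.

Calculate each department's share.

$872,340 shared equally gives $145,390 per department.
Remainder $3,718,860 by headcount (total 839): Finishing 429,951.63 → $429,950; Warehouse 784,550.92 → $784,550; Inspection 186,164.62 → $186,160; Tooling 753,523.48 → $753,520; Packaging 616,116.26 → $616,120; Plating 948,553.09 → $948,550.
Rounding difference +$10 on remainder applied to Plating.
Totals: Finishing $145,390 + $429,950 = $575,340; Warehouse $145,390 + $784,550 = $929,940; Inspection $145,390 + $186,160 = $331,550; Tooling $145,390 + $753,520 = $898,910; Packaging $145,390 + $616,120 = $761,510; Plating $145,390 + $948,560 = $1,093,950.

Finishing: $575,340; Warehouse: $929,940; Inspection: $331,550; Tooling: $898,910; Packaging: $761,510; Plating: $1,093,950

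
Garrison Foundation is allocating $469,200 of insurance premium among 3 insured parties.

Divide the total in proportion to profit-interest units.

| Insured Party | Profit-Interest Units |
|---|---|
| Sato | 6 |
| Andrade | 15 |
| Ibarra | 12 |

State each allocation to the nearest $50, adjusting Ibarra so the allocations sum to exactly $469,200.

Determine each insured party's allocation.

Sum of profit-interest units: 33.
Pro-rata amounts: Sato 6/33 × $469,200 = 85,309.09; Andrade 15/33 × $469,200 = 213,272.73; Ibarra 12/33 × $469,200 = 170,618.18.
At nearest $50: Sato $85,300; Andrade $213,250; Ibarra $170,600. Sum = $469,150.
Difference $469,200 − $469,150 = +$50 applied to Ibarra: Ibarra becomes $170,650.

Sato: $85,300 | Andrade: $213,250 | Ibarra: $170,650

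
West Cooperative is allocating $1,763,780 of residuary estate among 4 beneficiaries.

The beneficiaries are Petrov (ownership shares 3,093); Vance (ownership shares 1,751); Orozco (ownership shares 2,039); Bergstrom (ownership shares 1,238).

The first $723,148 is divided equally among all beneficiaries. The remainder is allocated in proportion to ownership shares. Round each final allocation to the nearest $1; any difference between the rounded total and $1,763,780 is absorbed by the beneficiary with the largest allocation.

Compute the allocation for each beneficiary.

$723,148 shared equally gives $180,787 per beneficiary.
Remainder $1,040,632 by ownership shares (total 8,121): Petrov 396,339.71 → $396,340; Vance 224,374.66 → $224,375; Orozco 261,279.23 → $261,279; Bergstrom 158,638.40 → $158,638.
Totals: Petrov $180,787 + $396,340 = $577,127; Vance $180,787 + $224,375 = $405,162; Orozco $180,787 + $261,279 = $442,066; Bergstrom $180,787 + $158,638 = $339,425.

Petrov: $577,127 · Vance: $405,162 · Orozco: $442,066 · Bergstrom: $339,425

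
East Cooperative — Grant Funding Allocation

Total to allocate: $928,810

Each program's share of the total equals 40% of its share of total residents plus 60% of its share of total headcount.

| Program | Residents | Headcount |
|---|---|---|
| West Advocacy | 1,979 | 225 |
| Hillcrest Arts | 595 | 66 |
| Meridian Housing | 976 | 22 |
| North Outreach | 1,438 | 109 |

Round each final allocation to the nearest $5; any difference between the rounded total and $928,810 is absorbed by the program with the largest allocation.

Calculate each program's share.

West Advocacy: $444,535 | Hillcrest Arts: $131,475 | Meridian Housing: $101,750 | North Outreach: $251,050

Residents total 4,988; headcount total 422.
Combined weights (40% residents + 60% headcount): West Advocacy 0.4786; Hillcrest Arts 0.1416; Meridian Housing 0.1095; North Outreach 0.2703.
Unrounded shares: West Advocacy 444,534.13; Hillcrest Arts 131,476.19; Meridian Housing 101,748.78; North Outreach 251,050.90.
Rounded to nearest $5: West Advocacy $444,535; Hillcrest Arts $131,475; Meridian Housing $101,750; North Outreach $251,050. Sum = $928,810.
Rounded total matches; no reconciliation needed.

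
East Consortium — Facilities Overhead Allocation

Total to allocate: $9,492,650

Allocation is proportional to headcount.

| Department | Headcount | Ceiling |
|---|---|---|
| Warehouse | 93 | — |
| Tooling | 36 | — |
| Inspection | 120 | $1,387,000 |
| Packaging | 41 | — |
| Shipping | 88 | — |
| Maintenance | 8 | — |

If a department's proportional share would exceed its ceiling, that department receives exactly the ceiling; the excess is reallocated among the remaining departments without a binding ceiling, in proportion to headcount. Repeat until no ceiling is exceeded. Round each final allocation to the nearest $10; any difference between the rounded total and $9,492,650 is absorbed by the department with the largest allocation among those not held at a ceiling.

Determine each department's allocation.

Total headcount = 386.
Proportional shares (ignoring caps): Warehouse 2,287,089.25; Tooling 885,324.87; Inspection 2,951,082.90; Packaging 1,008,286.66; Shipping 2,164,127.46; Maintenance 196,738.86.
Cap binds for Inspection ($1,387,000); remaining pool $8,105,650 reallocated over remaining headcount 266.
Redistributed shares: Warehouse 2,833,930.26 → $2,833,930; Tooling 1,097,005.26 → $1,097,010; Packaging 1,249,367.11 → $1,249,370; Shipping 2,681,568.42 → $2,681,570; Maintenance 243,778.95 → $243,780.
Rounding difference −$10 applied to Warehouse → $2,833,920.

Warehouse: $2,833,920; Tooling: $1,097,010; Inspection: $1,387,000; Packaging: $1,249,370; Shipping: $2,681,570; Maintenance: $243,780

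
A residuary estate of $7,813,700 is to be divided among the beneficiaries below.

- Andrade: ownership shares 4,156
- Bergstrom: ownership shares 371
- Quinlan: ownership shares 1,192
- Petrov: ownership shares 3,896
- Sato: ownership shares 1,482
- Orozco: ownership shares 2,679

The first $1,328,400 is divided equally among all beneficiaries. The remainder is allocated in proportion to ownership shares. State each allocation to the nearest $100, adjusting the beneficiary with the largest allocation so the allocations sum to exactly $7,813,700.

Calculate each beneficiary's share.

First tranche $1,328,400 split equally: $221,400 each.
Remainder $6,485,300 by ownership shares (total 13,776): Andrade 1,956,511.82 → $1,956,500; Bergstrom 174,654.93 → $174,700; Quinlan 561,155.46 → $561,200; Petrov 1,834,112.14 → $1,834,100; Sato 697,678.18 → $697,700; Orozco 1,261,187.48 → $1,261,200.
Rounding difference −$100 on remainder applied to Andrade.
Totals: Andrade $221,400 + $1,956,400 = $2,177,800; Bergstrom $221,400 + $174,700 = $396,100; Quinlan $221,400 + $561,200 = $782,600; Petrov $221,400 + $1,834,100 = $2,055,500; Sato $221,400 + $697,700 = $919,100; Orozco $221,400 + $1,261,200 = $1,482,600.

Andrade: $2,177,800 · Bergstrom: $396,100 · Quinlan: $782,600 · Petrov: $2,055,500 · Sato: $919,100 · Orozco: $1,482,600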